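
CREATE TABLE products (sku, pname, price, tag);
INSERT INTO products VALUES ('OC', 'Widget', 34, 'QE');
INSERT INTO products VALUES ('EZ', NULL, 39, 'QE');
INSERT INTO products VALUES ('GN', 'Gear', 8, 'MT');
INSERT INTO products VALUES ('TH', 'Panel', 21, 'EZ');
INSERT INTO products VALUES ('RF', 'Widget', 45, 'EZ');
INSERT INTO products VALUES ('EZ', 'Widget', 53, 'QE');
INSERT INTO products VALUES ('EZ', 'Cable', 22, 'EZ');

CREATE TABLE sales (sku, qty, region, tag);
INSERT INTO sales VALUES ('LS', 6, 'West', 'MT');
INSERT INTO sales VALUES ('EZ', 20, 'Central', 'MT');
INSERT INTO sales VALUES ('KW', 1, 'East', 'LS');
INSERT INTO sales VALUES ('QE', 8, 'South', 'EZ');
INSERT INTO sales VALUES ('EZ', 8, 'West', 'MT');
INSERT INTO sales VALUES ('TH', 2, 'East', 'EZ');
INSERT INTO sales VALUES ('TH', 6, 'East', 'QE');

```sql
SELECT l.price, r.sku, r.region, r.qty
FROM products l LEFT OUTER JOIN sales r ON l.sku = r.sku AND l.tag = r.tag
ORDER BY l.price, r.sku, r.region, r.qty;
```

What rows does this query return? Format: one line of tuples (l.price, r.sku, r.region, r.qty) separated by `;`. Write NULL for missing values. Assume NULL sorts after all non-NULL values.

(8, NULL, NULL, NULL); (21, TH, East, 2); (22, NULL, NULL, NULL); (34, NULL, NULL, NULL); (39, NULL, NULL, NULL); (45, NULL, NULL, NULL); (53, NULL, NULL, NULL)

LEFT JOIN keeps every row from `products`; unmatched rows get NULL for `sales`'s columns.
Matching on l.sku = r.sku AND l.tag = r.tag.
Matched pairs: 1; unmatched l rows kept: 6.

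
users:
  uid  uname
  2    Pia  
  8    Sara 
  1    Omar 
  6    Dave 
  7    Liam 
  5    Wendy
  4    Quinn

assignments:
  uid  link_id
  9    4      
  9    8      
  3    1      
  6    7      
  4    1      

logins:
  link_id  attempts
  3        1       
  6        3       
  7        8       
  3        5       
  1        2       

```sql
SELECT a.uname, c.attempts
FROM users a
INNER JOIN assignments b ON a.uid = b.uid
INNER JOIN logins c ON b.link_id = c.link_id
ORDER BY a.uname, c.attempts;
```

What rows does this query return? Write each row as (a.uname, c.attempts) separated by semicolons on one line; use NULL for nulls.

Evaluate left to right. First `users a INNER JOIN assignments b` on uid: 2 row(s).
Then INNER JOIN `logins c` on link_id: keep only rows whose b.link_id appears in c.

(Dave, 8); (Quinn, 2)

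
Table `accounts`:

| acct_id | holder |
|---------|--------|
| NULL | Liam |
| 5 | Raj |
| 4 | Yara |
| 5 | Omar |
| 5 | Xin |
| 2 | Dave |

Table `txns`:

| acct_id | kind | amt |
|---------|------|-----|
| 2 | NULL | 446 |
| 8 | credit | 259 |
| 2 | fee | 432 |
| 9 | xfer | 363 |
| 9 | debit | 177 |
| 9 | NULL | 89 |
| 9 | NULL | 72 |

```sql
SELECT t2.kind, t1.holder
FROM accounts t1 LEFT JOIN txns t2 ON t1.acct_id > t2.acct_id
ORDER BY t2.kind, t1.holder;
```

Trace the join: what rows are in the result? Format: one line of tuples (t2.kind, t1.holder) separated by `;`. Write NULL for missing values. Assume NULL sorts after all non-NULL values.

(fee, Omar); (fee, Raj); (fee, Xin); (fee, Yara); (NULL, Dave); (NULL, Liam); (NULL, Omar); (NULL, Raj); (NULL, Xin); (NULL, Yara)

LEFT JOIN keeps every row from `accounts`; unmatched rows get NULL for `txns`'s columns.
Matching on t1.acct_id > t2.acct_id. A NULL in a compared column never satisfies the condition.
Matched pairs: 8; unmatched t1 rows kept: 2.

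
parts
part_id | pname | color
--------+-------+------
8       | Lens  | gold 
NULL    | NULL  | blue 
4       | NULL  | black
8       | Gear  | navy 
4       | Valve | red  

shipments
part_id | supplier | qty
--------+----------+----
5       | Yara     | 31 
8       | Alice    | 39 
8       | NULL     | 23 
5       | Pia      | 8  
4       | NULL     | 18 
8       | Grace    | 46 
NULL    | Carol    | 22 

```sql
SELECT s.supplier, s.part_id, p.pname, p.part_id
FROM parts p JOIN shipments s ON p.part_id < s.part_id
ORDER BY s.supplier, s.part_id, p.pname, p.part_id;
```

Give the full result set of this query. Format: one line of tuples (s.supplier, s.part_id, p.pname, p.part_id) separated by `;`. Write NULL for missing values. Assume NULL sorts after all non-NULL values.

(Alice, 8, Valve, 4); (Alice, 8, NULL, 4); (Grace, 8, Valve, 4); (Grace, 8, NULL, 4); (Pia, 5, Valve, 4); (Pia, 5, NULL, 4); (Yara, 5, Valve, 4); (Yara, 5, NULL, 4); (NULL, 8, Valve, 4); (NULL, 8, NULL, 4)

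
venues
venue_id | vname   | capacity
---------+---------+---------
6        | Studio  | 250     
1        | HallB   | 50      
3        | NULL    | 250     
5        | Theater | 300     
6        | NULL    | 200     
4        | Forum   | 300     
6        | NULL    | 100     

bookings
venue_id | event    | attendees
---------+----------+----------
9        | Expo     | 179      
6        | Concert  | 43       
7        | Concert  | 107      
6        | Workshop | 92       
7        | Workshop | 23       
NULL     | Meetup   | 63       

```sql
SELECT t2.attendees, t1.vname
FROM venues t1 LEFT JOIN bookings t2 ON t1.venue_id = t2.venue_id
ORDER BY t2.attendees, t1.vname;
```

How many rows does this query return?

10

LEFT JOIN keeps every row from `venues`; unmatched rows get NULL for `bookings`'s columns.
Matching on t1.venue_id = t2.venue_id. A NULL in a compared column never satisfies the condition.
- venue_id=6: 2 matching t2 row(s), so 2 row(s) emitted.
- venue_id=1: no t2 row matches, row kept with t2 columns NULL.
- venue_id=3: no t2 row matches, row kept with t2 columns NULL.
- venue_id=5: no t2 row matches, row kept with t2 columns NULL.
- venue_id=6: 2 matching t2 row(s), so 2 row(s) emitted.
- venue_id=4: no t2 row matches, row kept with t2 columns NULL.
- venue_id=6: 2 matching t2 row(s), so 2 row(s) emitted.
Total: 6 matched + 4 padded = 10 rows.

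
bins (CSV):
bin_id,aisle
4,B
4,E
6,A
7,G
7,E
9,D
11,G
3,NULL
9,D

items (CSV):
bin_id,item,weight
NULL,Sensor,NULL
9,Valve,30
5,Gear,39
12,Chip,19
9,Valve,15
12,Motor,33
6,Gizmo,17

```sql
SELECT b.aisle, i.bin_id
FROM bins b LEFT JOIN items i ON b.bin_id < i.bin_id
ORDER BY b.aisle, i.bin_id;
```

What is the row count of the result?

LEFT JOIN keeps every row from `bins`; unmatched rows get NULL for `items`'s columns.
Matching on b.bin_id < i.bin_id. A NULL in a compared column never satisfies the condition.
- b (bin_id=4) pairs with 6 row(s) of i.
- b (bin_id=4) pairs with 6 row(s) of i.
- b (bin_id=6) pairs with 4 row(s) of i.
- b (bin_id=7) pairs with 4 row(s) of i.
- b (bin_id=7) pairs with 4 row(s) of i.
- b (bin_id=9) pairs with 2 row(s) of i.
- b (bin_id=11) pairs with 2 row(s) of i.
- b (bin_id=3) pairs with 6 row(s) of i.
- b (bin_id=9) pairs with 2 row(s) of i.
Total: 36 rows.

36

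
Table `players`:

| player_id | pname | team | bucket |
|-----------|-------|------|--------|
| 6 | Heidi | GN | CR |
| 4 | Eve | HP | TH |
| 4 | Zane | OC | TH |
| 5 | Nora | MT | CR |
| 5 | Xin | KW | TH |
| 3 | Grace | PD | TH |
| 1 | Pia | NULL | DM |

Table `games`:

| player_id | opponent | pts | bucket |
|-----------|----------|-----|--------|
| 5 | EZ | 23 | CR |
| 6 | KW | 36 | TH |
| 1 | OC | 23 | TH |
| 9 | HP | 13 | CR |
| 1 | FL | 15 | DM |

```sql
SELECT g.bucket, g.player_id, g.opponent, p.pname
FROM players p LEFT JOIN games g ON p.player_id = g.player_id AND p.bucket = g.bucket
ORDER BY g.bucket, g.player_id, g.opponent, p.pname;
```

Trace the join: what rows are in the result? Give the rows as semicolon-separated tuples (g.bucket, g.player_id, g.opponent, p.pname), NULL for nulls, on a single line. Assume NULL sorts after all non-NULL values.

LEFT JOIN keeps every row from `players`; unmatched rows get NULL for `games`'s columns.
Matching on p.player_id = g.player_id AND p.bucket = g.bucket.
Matched pairs: 2; unmatched p rows kept: 5.

(CR, 5, EZ, Nora); (DM, 1, FL, Pia); (NULL, NULL, NULL, Eve); (NULL, NULL, NULL, Grace); (NULL, NULL, NULL, Heidi); (NULL, NULL, NULL, Xin); (NULL, NULL, NULL, Zane)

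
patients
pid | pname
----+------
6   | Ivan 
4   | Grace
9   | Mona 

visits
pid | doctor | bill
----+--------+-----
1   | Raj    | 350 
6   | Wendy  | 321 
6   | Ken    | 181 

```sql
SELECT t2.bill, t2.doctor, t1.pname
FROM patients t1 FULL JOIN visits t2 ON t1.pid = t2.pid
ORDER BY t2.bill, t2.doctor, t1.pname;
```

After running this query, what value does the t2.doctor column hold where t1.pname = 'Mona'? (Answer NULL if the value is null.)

NULL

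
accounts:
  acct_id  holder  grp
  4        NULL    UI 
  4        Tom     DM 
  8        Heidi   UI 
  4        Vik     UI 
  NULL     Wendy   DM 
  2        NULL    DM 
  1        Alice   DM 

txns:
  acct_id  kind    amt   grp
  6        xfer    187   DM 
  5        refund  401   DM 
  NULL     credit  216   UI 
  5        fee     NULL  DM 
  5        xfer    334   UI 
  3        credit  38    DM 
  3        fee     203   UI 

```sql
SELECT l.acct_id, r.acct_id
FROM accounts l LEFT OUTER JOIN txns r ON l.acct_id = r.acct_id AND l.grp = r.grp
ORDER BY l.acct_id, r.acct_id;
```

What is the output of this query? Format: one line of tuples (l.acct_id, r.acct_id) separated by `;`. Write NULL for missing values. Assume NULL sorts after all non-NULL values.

(1, NULL); (2, NULL); (4, NULL); (4, NULL); (4, NULL); (8, NULL); (NULL, NULL)

LEFT JOIN keeps every row from `accounts`; unmatched rows get NULL for `txns`'s columns.
Matching on l.acct_id = r.acct_id AND l.grp = r.grp. A NULL in a compared column never satisfies the condition.
Matched pairs: 0; unmatched l rows kept: 7.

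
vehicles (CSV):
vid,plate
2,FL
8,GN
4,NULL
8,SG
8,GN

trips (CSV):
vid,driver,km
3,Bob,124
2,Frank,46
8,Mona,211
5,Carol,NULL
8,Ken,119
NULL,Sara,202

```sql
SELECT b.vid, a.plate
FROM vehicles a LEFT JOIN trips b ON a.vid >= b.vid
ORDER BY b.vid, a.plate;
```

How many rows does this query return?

18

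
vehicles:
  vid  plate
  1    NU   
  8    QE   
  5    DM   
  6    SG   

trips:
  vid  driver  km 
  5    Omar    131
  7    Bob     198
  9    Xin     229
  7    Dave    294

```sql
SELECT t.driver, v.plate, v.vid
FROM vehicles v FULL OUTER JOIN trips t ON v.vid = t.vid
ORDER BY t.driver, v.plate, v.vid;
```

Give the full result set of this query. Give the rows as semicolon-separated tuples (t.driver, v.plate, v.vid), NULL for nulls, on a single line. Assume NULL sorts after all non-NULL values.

(Bob, NULL, NULL); (Dave, NULL, NULL); (Omar, DM, 5); (Xin, NULL, NULL); (NULL, NU, 1); (NULL, QE, 8); (NULL, SG, 6)

FULL OUTER JOIN keeps every row from both sides; unmatched rows get NULL for the other side's columns.
Matching on v.vid = t.vid.
- v row (vid=1): no match → kept, t columns NULL.
- v row (vid=8): no match → kept, t columns NULL.
- v row (vid=5): matches 1 t row(s) → 1 output row(s).
- v row (vid=6): no match → kept, t columns NULL.
- 3 t row(s) had no v match → kept, v columns NULL.
After projecting and ordering:
t.driver | v.plate | v.vid
Bob | NULL | NULL
Dave | NULL | NULL
Omar | DM | 5
Xin | NULL | NULL
NULL | NU | 1
NULL | QE | 8
NULL | SG | 6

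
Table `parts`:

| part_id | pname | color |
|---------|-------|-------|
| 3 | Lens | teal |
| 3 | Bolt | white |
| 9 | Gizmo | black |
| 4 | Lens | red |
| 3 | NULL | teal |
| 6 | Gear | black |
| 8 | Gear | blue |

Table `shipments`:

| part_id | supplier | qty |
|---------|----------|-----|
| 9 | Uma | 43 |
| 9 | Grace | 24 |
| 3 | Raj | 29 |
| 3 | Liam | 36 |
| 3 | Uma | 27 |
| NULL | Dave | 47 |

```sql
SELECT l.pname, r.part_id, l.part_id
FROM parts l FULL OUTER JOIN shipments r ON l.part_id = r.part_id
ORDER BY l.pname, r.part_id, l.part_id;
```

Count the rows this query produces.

15

FULL OUTER JOIN keeps every row from both sides; unmatched rows get NULL for the other side's columns.
Matching on l.part_id = r.part_id. A NULL in a compared column never satisfies the condition.
- l[0] part_id=3 → 3 match(es) in r → 3 row(s).
- l[1] part_id=3 → 3 match(es) in r → 3 row(s).
- l[2] part_id=9 → 2 match(es) in r → 2 row(s).
- l[3] part_id=4 → no match; kept with NULLs on the r side.
- l[4] part_id=3 → 3 match(es) in r → 3 row(s).
- l[5] part_id=6 → no match; kept with NULLs on the r side.
- l[6] part_id=8 → no match; kept with NULLs on the r side.
- 1 row(s) from r found no l partner → padded with NULL.
Total: 11 matched + 4 padded = 15 rows.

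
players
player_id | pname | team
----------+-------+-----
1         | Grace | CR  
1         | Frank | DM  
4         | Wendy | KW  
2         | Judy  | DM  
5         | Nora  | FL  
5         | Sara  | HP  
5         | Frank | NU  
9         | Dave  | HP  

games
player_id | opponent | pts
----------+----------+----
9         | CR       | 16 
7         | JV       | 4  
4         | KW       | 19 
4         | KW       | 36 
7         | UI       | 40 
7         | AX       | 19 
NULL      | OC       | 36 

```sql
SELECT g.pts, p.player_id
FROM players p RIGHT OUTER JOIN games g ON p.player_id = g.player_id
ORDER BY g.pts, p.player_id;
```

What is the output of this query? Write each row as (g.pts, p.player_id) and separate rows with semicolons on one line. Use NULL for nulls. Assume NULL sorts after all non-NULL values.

RIGHT JOIN keeps every row from `games`; unmatched rows get NULL for `players`'s columns.
Matching on p.player_id = g.player_id. A NULL in a compared column never satisfies the condition.
- p row (player_id=1): no match.
- p row (player_id=1): no match.
- p row (player_id=4): matches 2 g row(s) → 2 output row(s).
- p row (player_id=2): no match.
- p row (player_id=5): no match.
- p row (player_id=5): no match.
- p row (player_id=5): no match.
- p row (player_id=9): matches 1 g row(s) → 1 output row(s).
- plus 4 unmatched g row(s), each kept with NULL p columns.
After projecting and ordering:
g.pts | p.player_id
4 | NULL
16 | 9
19 | 4
19 | NULL
36 | 4
36 | NULL
40 | NULL

(4, NULL); (16, 9); (19, 4); (19, NULL); (36, 4); (36, NULL); (40, NULL)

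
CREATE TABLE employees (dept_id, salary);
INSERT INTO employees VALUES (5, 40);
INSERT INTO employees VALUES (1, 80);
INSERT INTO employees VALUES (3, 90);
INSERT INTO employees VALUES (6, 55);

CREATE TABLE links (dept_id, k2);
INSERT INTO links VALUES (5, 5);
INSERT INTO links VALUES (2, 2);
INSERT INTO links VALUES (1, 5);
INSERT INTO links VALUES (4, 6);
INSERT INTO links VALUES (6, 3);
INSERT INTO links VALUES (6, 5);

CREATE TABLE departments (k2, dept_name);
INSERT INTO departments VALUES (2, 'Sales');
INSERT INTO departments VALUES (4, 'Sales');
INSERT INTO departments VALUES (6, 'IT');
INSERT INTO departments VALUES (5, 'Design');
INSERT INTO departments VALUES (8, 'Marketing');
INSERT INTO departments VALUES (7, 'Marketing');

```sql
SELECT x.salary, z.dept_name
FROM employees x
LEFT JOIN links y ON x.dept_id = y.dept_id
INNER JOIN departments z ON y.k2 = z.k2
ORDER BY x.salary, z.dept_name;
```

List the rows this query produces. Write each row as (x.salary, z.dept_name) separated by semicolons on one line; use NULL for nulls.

(40, Design); (55, Design); (80, Design)

Step 1 — x LEFT JOIN y on dept_id → 5 row(s).
Then INNER JOIN `departments z` on k2: keep only rows whose y.k2 appears in z.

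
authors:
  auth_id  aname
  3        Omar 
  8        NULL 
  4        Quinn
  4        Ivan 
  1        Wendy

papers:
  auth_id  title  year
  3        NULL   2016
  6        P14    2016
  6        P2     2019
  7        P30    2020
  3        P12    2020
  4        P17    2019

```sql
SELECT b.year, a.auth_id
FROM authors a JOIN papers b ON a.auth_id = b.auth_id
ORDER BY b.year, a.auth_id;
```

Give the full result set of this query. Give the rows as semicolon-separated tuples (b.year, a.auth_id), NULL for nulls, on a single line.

(2016, 3); (2019, 4); (2019, 4); (2020, 3)

INNER JOIN keeps only pairs where the ON condition holds.
Matching on a.auth_id = b.auth_id.
Matched pairs: 4.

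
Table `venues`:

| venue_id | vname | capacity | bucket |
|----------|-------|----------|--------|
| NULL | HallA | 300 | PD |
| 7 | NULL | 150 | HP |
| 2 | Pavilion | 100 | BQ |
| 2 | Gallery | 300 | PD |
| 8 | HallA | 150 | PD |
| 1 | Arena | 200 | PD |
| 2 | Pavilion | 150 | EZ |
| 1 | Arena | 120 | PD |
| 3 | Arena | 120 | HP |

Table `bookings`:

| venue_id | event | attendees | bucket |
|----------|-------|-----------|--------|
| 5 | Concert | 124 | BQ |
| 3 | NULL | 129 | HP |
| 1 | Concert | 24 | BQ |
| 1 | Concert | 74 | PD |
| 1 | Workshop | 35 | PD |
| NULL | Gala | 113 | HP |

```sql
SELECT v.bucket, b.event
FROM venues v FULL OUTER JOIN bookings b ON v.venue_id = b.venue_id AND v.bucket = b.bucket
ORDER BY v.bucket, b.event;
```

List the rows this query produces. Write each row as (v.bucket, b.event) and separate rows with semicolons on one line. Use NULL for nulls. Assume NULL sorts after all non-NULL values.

FULL OUTER JOIN keeps every row from both sides; unmatched rows get NULL for the other side's columns.
Matching on v.venue_id = b.venue_id AND v.bucket = b.bucket. A NULL in a compared column never satisfies the condition.
- v (venue_id=NULL, bucket=PD) has no partner → padded with NULL.
- v (venue_id=7, bucket=HP) has no partner → padded with NULL.
- v (venue_id=2, bucket=BQ) has no partner → padded with NULL.
- v (venue_id=2, bucket=PD) has no partner → padded with NULL.
- v (venue_id=8, bucket=PD) has no partner → padded with NULL.
- v (venue_id=1, bucket=PD) pairs with 2 row(s) of b.
- v (venue_id=2, bucket=EZ) has no partner → padded with NULL.
- v (venue_id=1, bucket=PD) pairs with 2 row(s) of b.
- v (venue_id=3, bucket=HP) pairs with 1 row(s) of b.
- 3 b row(s) had no v match → kept, v columns NULL.

(BQ, NULL); (EZ, NULL); (HP, NULL); (HP, NULL); (PD, Concert); (PD, Concert); (PD, Workshop); (PD, Workshop); (PD, NULL); (PD, NULL); (PD, NULL); (NULL, Concert); (NULL, Concert); (NULL, Gala)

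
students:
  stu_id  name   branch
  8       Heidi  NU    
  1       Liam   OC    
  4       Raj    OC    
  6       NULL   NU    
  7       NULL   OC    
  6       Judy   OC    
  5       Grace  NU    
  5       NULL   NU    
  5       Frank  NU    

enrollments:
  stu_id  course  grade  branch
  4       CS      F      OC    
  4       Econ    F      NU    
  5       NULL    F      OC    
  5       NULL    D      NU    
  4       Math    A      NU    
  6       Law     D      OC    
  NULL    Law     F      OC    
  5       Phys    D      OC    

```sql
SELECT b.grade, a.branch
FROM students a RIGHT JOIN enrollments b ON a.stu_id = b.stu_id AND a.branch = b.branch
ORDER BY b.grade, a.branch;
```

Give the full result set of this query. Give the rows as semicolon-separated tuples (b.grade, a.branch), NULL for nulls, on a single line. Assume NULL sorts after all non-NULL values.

RIGHT JOIN keeps every row from `enrollments`; unmatched rows get NULL for `students`'s columns.
Matching on a.stu_id = b.stu_id AND a.branch = b.branch. A NULL in a compared column never satisfies the condition.
- a row (stu_id=8, branch=NU): no match.
- a row (stu_id=1, branch=OC): no match.
- a row (stu_id=4, branch=OC): matches 1 b row(s) → 1 output row(s).
- a row (stu_id=6, branch=NU): no match.
- a row (stu_id=7, branch=OC): no match.
- a row (stu_id=6, branch=OC): matches 1 b row(s) → 1 output row(s).
- a row (stu_id=5, branch=NU): matches 1 b row(s) → 1 output row(s).
- a row (stu_id=5, branch=NU): matches 1 b row(s) → 1 output row(s).
- a row (stu_id=5, branch=NU): matches 1 b row(s) → 1 output row(s).
- 5 row(s) from b found no a partner → padded with NULL.
After projecting and ordering:
b.grade | a.branch
A | NULL
D | NU
D | NU
D | NU
D | OC
D | NULL
F | OC
F | NULL
F | NULL
F | NULL

(A, NULL); (D, NU); (D, NU); (D, NU); (D, OC); (D, NULL); (F, OC); (F, NULL); (F, NULL); (F, NULL)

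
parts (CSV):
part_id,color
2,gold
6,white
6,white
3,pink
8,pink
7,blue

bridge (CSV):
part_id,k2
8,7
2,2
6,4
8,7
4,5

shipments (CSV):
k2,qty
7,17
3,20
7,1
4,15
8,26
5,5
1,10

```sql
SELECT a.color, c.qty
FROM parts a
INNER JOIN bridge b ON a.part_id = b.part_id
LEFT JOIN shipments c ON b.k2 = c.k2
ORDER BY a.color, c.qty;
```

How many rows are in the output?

Evaluate left to right. First `parts a INNER JOIN bridge b` on part_id: 5 row(s).
Then LEFT JOIN `shipments c` on k2: each of those 5 rows is kept; rows whose b.k2 has no match in c get NULL for c's columns.
Result: 7 row(s).

7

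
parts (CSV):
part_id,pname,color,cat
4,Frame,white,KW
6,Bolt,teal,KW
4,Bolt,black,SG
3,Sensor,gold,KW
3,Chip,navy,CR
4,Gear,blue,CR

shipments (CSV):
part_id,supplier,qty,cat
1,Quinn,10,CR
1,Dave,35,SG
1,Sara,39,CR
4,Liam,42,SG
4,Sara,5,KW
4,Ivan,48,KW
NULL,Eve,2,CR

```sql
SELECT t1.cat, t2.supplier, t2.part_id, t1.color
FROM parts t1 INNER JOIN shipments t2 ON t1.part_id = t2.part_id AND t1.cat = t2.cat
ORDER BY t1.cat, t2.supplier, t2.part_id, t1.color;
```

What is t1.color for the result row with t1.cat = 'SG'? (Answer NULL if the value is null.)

black

INNER JOIN keeps only pairs where the ON condition holds.
Matching on t1.part_id = t2.part_id AND t1.cat = t2.cat. A NULL in a compared column never satisfies the condition.
- t1 (part_id=4, cat=KW) pairs with 2 row(s) of t2.
- t1 (part_id=6, cat=KW) has no partner → excluded.
- t1 (part_id=4, cat=SG) pairs with 1 row(s) of t2.
- t1 (part_id=3, cat=KW) has no partner → excluded.
- t1 (part_id=3, cat=CR) has no partner → excluded.
- t1 (part_id=4, cat=CR) has no partner → excluded.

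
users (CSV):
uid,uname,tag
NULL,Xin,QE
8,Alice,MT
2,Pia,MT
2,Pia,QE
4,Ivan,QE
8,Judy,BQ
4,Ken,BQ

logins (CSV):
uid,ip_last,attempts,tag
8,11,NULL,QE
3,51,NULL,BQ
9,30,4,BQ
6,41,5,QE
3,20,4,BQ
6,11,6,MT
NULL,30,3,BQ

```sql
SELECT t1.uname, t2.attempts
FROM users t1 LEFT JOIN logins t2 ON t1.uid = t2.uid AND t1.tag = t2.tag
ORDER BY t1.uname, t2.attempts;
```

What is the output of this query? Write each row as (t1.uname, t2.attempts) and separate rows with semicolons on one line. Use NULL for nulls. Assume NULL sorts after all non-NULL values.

(Alice, NULL); (Ivan, NULL); (Judy, NULL); (Ken, NULL); (Pia, NULL); (Pia, NULL); (Xin, NULL)

LEFT JOIN keeps every row from `users`; unmatched rows get NULL for `logins`'s columns.
Matching on t1.uid = t2.uid AND t1.tag = t2.tag. A NULL in a compared column never satisfies the condition.
- t1[0] uid=NULL, tag=QE → no match; kept with NULLs on the t2 side.
- t1[1] uid=8, tag=MT → no match; kept with NULLs on the t2 side.
- t1[2] uid=2, tag=MT → no match; kept with NULLs on the t2 side.
- t1[3] uid=2, tag=QE → no match; kept with NULLs on the t2 side.
- t1[4] uid=4, tag=QE → no match; kept with NULLs on the t2 side.
- t1[5] uid=8, tag=BQ → no match; kept with NULLs on the t2 side.
- t1[6] uid=4, tag=BQ → no match; kept with NULLs on the t2 side.
After projecting and ordering:
t1.uname | t2.attempts
Alice | NULL
Ivan | NULL
Judy | NULL
Ken | NULL
Pia | NULL
Pia | NULL
Xin | NULL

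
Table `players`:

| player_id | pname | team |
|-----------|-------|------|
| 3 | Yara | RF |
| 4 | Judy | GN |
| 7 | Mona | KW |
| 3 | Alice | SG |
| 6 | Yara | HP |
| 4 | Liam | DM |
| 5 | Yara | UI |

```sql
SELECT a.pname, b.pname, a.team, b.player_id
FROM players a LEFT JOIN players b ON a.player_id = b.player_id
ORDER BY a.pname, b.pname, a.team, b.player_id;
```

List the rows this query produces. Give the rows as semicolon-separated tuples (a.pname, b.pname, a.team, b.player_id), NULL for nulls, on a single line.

LEFT JOIN keeps every row from `players a`; unmatched rows get NULL for `players b`'s columns.
Matching on a.player_id = b.player_id.
Matched pairs: 11; unmatched a rows kept: 0.

(Alice, Alice, SG, 3); (Alice, Yara, SG, 3); (Judy, Judy, GN, 4); (Judy, Liam, GN, 4); (Liam, Judy, DM, 4); (Liam, Liam, DM, 4); (Mona, Mona, KW, 7); (Yara, Alice, RF, 3); (Yara, Yara, HP, 6); (Yara, Yara, RF, 3); (Yara, Yara, UI, 5)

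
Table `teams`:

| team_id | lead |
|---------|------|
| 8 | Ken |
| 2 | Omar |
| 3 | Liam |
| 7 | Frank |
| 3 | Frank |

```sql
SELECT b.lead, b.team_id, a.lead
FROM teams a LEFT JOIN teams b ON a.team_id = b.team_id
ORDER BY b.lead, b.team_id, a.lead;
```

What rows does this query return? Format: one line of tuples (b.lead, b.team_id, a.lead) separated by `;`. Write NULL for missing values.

(Frank, 3, Frank); (Frank, 3, Liam); (Frank, 7, Frank); (Ken, 8, Ken); (Liam, 3, Frank); (Liam, 3, Liam); (Omar, 2, Omar)

LEFT JOIN keeps every row from `teams a`; unmatched rows get NULL for `teams b`'s columns.
Matching on a.team_id = b.team_id.
- team_id=8: 1 matching b row(s), so 1 row(s) emitted.
- team_id=2: 1 matching b row(s), so 1 row(s) emitted.
- team_id=3: 2 matching b row(s), so 2 row(s) emitted.
- team_id=7: 1 matching b row(s), so 1 row(s) emitted.
- team_id=3: 2 matching b row(s), so 2 row(s) emitted.
After projecting and ordering:
b.lead | b.team_id | a.lead
Frank | 3 | Frank
Frank | 3 | Liam
Frank | 7 | Frank
Ken | 8 | Ken
Liam | 3 | Frank
Liam | 3 | Liam
Omar | 2 | Omar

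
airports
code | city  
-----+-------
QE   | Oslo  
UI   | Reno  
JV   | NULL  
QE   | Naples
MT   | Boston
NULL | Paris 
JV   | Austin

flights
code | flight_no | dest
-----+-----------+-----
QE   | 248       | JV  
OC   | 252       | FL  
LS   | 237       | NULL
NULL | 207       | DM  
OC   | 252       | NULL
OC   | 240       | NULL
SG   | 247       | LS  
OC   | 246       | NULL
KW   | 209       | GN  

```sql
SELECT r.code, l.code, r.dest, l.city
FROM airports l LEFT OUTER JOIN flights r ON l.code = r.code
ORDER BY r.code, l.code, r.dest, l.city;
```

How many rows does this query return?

LEFT JOIN keeps every row from `airports`; unmatched rows get NULL for `flights`'s columns.
Matching on l.code = r.code. A NULL in a compared column never satisfies the condition.
- l[0] code=QE → 1 match(es) in r → 1 row(s).
- l[1] code=UI → no match; kept with NULLs on the r side.
- l[2] code=JV → no match; kept with NULLs on the r side.
- l[3] code=QE → 1 match(es) in r → 1 row(s).
- l[4] code=MT → no match; kept with NULLs on the r side.
- l[5] code=NULL → no match; kept with NULLs on the r side.
- l[6] code=JV → no match; kept with NULLs on the r side.
Total: 2 matched + 5 padded = 7 rows.

7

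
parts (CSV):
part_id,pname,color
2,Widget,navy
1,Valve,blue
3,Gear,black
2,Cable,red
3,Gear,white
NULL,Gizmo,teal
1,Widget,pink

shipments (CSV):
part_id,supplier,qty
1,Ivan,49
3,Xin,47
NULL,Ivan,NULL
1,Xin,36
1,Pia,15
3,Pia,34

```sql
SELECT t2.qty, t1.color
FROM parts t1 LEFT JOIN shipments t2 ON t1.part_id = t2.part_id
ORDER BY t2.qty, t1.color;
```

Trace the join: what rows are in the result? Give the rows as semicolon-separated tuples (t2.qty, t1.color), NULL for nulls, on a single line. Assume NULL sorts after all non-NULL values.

(15, blue); (15, pink); (34, black); (34, white); (36, blue); (36, pink); (47, black); (47, white); (49, blue); (49, pink); (NULL, navy); (NULL, red); (NULL, teal)

LEFT JOIN keeps every row from `parts`; unmatched rows get NULL for `shipments`'s columns.
Matching on t1.part_id = t2.part_id. A NULL in a compared column never satisfies the condition.
- t1 (part_id=2) has no partner → padded with NULL.
- t1 (part_id=1) pairs with 3 row(s) of t2.
- t1 (part_id=3) pairs with 2 row(s) of t2.
- t1 (part_id=2) has no partner → padded with NULL.
- t1 (part_id=3) pairs with 2 row(s) of t2.
- t1 (part_id=NULL) has no partner → padded with NULL.
- t1 (part_id=1) pairs with 3 row(s) of t2.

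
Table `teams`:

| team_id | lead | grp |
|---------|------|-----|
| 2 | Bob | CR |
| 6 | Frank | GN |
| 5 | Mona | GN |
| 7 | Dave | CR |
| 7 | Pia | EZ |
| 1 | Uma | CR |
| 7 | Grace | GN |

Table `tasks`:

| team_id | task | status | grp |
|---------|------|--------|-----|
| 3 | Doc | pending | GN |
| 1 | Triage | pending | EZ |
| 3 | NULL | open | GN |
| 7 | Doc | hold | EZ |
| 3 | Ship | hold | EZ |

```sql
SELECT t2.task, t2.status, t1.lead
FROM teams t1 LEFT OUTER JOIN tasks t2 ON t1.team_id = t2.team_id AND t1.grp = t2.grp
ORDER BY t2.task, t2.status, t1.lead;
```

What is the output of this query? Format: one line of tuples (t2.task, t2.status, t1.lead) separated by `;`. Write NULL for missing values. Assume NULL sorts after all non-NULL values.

LEFT JOIN keeps every row from `teams`; unmatched rows get NULL for `tasks`'s columns.
Matching on t1.team_id = t2.team_id AND t1.grp = t2.grp.
- team_id=2, grp=CR: no t2 row matches, row kept with t2 columns NULL.
- team_id=6, grp=GN: no t2 row matches, row kept with t2 columns NULL.
- team_id=5, grp=GN: no t2 row matches, row kept with t2 columns NULL.
- team_id=7, grp=CR: no t2 row matches, row kept with t2 columns NULL.
- team_id=7, grp=EZ: 1 matching t2 row(s), so 1 row(s) emitted.
- team_id=1, grp=CR: no t2 row matches, row kept with t2 columns NULL.
- team_id=7, grp=GN: no t2 row matches, row kept with t2 columns NULL.
After projecting and ordering:
t2.task | t2.status | t1.lead
Doc | hold | Pia
NULL | NULL | Bob
NULL | NULL | Dave
NULL | NULL | Frank
NULL | NULL | Grace
NULL | NULL | Mona
NULL | NULL | Uma

(Doc, hold, Pia); (NULL, NULL, Bob); (NULL, NULL, Dave); (NULL, NULL, Frank); (NULL, NULL, Grace); (NULL, NULL, Mona); (NULL, NULL, Uma)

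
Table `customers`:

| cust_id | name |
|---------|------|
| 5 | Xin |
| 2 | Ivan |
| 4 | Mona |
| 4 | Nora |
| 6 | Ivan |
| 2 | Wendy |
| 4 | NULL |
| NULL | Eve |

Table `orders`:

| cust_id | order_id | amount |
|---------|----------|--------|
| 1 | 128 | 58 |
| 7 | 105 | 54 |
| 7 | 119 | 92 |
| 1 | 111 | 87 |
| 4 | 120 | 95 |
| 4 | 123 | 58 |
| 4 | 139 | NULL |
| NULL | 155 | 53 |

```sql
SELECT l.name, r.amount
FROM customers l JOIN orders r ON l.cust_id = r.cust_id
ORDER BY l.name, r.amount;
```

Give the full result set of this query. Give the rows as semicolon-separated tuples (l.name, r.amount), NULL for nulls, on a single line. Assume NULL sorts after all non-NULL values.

(Mona, 58); (Mona, 95); (Mona, NULL); (Nora, 58); (Nora, 95); (Nora, NULL); (NULL, 58); (NULL, 95); (NULL, NULL)

INNER JOIN keeps only pairs where the ON condition holds.
Matching on l.cust_id = r.cust_id. A NULL in a compared column never satisfies the condition.
- l[0] cust_id=5 → no match; dropped.
- l[1] cust_id=2 → no match; dropped.
- l[2] cust_id=4 → 3 match(es) in r → 3 row(s).
- l[3] cust_id=4 → 3 match(es) in r → 3 row(s).
- l[4] cust_id=6 → no match; dropped.
- l[5] cust_id=2 → no match; dropped.
- l[6] cust_id=4 → 3 match(es) in r → 3 row(s).
- l[7] cust_id=NULL → no match; dropped.
After projecting and ordering:
l.name | r.amount
Mona | 58
Mona | 95
Mona | NULL
Nora | 58
Nora | 95
Nora | NULL
NULL | 58
NULL | 95
NULL | NULL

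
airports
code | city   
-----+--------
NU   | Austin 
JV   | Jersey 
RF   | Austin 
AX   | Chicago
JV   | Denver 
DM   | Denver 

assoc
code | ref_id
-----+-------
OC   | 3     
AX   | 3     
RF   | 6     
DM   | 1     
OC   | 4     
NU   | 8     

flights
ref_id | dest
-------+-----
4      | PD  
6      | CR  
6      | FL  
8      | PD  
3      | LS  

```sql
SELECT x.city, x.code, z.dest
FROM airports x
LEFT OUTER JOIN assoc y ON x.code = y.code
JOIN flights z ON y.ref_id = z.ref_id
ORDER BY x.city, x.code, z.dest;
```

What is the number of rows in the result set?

4

Evaluate left to right. First `airports x LEFT JOIN assoc y` on code: 6 row(s).
Then INNER JOIN `flights z` on ref_id: keep only rows whose y.ref_id appears in z.
Result: 4 row(s).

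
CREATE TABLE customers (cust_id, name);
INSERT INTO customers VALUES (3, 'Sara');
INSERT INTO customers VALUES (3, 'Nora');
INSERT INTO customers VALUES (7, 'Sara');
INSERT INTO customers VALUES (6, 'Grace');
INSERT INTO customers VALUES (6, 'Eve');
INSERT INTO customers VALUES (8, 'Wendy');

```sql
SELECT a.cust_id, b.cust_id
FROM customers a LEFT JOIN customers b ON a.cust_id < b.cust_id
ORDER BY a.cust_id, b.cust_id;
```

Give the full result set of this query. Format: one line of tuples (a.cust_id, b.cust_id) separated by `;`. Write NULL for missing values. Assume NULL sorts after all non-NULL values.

LEFT JOIN keeps every row from `customers a`; unmatched rows get NULL for `customers b`'s columns.
Matching on a.cust_id < b.cust_id.
- cust_id=3: 4 matching b row(s), so 4 row(s) emitted.
- cust_id=3: 4 matching b row(s), so 4 row(s) emitted.
- cust_id=7: 1 matching b row(s), so 1 row(s) emitted.
- cust_id=6: 2 matching b row(s), so 2 row(s) emitted.
- cust_id=6: 2 matching b row(s), so 2 row(s) emitted.
- cust_id=8: no b row matches, row kept with b columns NULL.

(3, 6); (3, 6); (3, 6); (3, 6); (3, 7); (3, 7); (3, 8); (3, 8); (6, 7); (6, 7); (6, 8); (6, 8); (7, 8); (8, NULL)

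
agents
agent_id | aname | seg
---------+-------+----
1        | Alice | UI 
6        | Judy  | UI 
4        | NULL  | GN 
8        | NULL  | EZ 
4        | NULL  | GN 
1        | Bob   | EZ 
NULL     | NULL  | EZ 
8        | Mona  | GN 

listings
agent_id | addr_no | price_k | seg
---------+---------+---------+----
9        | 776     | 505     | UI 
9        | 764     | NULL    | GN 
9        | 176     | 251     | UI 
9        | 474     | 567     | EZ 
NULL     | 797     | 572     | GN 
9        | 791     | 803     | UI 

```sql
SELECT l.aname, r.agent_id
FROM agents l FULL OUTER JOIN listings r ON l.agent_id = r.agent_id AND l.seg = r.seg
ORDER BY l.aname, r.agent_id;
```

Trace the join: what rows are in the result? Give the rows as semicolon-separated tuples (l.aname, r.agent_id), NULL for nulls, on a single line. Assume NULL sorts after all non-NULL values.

(Alice, NULL); (Bob, NULL); (Judy, NULL); (Mona, NULL); (NULL, 9); (NULL, 9); (NULL, 9); (NULL, 9); (NULL, 9); (NULL, NULL); (NULL, NULL); (NULL, NULL); (NULL, NULL); (NULL, NULL)

FULL OUTER JOIN keeps every row from both sides; unmatched rows get NULL for the other side's columns.
Matching on l.agent_id = r.agent_id AND l.seg = r.seg. A NULL in a compared column never satisfies the condition.
- l (agent_id=1, seg=UI) has no partner → padded with NULL.
- l (agent_id=6, seg=UI) has no partner → padded with NULL.
- l (agent_id=4, seg=GN) has no partner → padded with NULL.
- l (agent_id=8, seg=EZ) has no partner → padded with NULL.
- l (agent_id=4, seg=GN) has no partner → padded with NULL.
- l (agent_id=1, seg=EZ) has no partner → padded with NULL.
- l (agent_id=NULL, seg=EZ) has no partner → padded with NULL.
- l (agent_id=8, seg=GN) has no partner → padded with NULL.
- plus 6 unmatched r row(s), each kept with NULL l columns.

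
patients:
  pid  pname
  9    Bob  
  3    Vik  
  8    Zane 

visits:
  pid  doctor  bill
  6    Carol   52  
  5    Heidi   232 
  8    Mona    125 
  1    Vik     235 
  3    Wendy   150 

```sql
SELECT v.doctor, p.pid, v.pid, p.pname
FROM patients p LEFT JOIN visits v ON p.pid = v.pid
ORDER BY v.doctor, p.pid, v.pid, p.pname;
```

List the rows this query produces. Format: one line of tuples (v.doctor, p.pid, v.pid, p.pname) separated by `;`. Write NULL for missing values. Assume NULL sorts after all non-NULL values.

(Mona, 8, 8, Zane); (Wendy, 3, 3, Vik); (NULL, 9, NULL, Bob)

LEFT JOIN keeps every row from `patients`; unmatched rows get NULL for `visits`'s columns.
Matching on p.pid = v.pid.
- p row (pid=9): no match → kept, v columns NULL.
- p row (pid=3): matches 1 v row(s) → 1 output row(s).
- p row (pid=8): matches 1 v row(s) → 1 output row(s).
After projecting and ordering:
v.doctor | p.pid | v.pid | p.pname
Mona | 8 | 8 | Zane
Wendy | 3 | 3 | Vik
NULL | 9 | NULL | Bob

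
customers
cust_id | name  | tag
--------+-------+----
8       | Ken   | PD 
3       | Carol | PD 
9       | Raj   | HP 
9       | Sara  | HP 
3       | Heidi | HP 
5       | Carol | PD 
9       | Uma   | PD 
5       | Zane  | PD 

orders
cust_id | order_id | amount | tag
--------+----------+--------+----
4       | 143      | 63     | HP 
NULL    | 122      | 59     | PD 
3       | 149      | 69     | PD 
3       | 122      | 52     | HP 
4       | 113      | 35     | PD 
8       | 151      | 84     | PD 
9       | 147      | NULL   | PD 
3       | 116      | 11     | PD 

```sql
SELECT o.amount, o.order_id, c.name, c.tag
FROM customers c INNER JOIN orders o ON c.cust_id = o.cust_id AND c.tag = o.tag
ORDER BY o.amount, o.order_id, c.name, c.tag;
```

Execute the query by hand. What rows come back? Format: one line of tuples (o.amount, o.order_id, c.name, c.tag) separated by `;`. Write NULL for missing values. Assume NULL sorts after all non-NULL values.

INNER JOIN keeps only pairs where the ON condition holds.
Matching on c.cust_id = o.cust_id AND c.tag = o.tag. A NULL in a compared column never satisfies the condition.
- c row (cust_id=8, tag=PD): matches 1 o row(s) → 1 output row(s).
- c row (cust_id=3, tag=PD): matches 2 o row(s) → 2 output row(s).
- c row (cust_id=9, tag=HP): no match → dropped.
- c row (cust_id=9, tag=HP): no match → dropped.
- c row (cust_id=3, tag=HP): matches 1 o row(s) → 1 output row(s).
- c row (cust_id=5, tag=PD): no match → dropped.
- c row (cust_id=9, tag=PD): matches 1 o row(s) → 1 output row(s).
- c row (cust_id=5, tag=PD): no match → dropped.
After projecting and ordering:
o.amount | o.order_id | c.name | c.tag
11 | 116 | Carol | PD
52 | 122 | Heidi | HP
69 | 149 | Carol | PD
84 | 151 | Ken | PD
NULL | 147 | Uma | PD

(11, 116, Carol, PD); (52, 122, Heidi, HP); (69, 149, Carol, PD); (84, 151, Ken, PD); (NULL, 147, Uma, PD)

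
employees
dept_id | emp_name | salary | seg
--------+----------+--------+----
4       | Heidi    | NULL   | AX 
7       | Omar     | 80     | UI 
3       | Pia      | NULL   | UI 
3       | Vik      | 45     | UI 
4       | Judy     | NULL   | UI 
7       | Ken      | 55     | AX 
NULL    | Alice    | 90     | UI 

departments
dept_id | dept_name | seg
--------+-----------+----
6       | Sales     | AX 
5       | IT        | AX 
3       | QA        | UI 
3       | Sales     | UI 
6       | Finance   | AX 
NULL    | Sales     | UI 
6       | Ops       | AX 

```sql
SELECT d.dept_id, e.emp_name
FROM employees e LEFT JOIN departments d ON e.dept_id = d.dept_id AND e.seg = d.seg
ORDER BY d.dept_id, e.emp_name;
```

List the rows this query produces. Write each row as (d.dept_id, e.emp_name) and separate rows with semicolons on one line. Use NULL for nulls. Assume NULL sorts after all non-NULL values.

LEFT JOIN keeps every row from `employees`; unmatched rows get NULL for `departments`'s columns.
Matching on e.dept_id = d.dept_id AND e.seg = d.seg. A NULL in a compared column never satisfies the condition.
- dept_id=4, seg=AX: no d row matches, row kept with d columns NULL.
- dept_id=7, seg=UI: no d row matches, row kept with d columns NULL.
- dept_id=3, seg=UI: 2 matching d row(s), so 2 row(s) emitted.
- dept_id=3, seg=UI: 2 matching d row(s), so 2 row(s) emitted.
- dept_id=4, seg=UI: no d row matches, row kept with d columns NULL.
- dept_id=7, seg=AX: no d row matches, row kept with d columns NULL.
- dept_id=NULL, seg=UI: no d row matches, row kept with d columns NULL.
After projecting and ordering:
d.dept_id | e.emp_name
3 | Pia
3 | Pia
3 | Vik
3 | Vik
NULL | Alice
NULL | Heidi
NULL | Judy
NULL | Ken
NULL | Omar

(3, Pia); (3, Pia); (3, Vik); (3, Vik); (NULL, Alice); (NULL, Heidi); (NULL, Judy); (NULL, Ken); (NULL, Omar)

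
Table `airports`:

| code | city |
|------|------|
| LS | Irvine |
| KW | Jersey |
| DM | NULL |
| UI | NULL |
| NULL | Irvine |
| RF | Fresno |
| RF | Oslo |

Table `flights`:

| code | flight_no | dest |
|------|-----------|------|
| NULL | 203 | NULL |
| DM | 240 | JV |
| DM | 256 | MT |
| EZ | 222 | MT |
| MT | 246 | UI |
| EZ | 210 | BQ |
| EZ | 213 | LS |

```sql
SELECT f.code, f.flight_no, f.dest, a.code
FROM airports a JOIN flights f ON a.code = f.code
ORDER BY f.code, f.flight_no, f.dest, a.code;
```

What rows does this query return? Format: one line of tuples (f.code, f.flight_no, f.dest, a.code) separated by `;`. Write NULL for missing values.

INNER JOIN keeps only pairs where the ON condition holds.
Matching on a.code = f.code. A NULL in a compared column never satisfies the condition.
- a (code=LS) has no partner → excluded.
- a (code=KW) has no partner → excluded.
- a (code=DM) pairs with 2 row(s) of f.
- a (code=UI) has no partner → excluded.
- a (code=NULL) has no partner → excluded.
- a (code=RF) has no partner → excluded.
- a (code=RF) has no partner → excluded.
After projecting and ordering:
f.code | f.flight_no | f.dest | a.code
DM | 240 | JV | DM
DM | 256 | MT | DM

(DM, 240, JV, DM); (DM, 256, MT, DM)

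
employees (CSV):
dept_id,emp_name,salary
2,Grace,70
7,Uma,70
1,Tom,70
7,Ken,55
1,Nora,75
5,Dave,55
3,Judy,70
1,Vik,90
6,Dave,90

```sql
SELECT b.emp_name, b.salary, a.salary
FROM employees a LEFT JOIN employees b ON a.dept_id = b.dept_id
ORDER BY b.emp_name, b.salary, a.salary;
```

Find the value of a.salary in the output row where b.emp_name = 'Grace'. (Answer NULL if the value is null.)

70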